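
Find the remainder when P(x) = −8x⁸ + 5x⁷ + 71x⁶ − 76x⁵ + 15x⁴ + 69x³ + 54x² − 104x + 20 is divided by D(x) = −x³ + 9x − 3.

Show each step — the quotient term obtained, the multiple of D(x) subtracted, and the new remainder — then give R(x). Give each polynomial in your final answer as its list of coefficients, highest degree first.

R = [-6, 4, -7]

Step 1: lead(−8x⁸ + 5x⁷ + 71x⁶ − 76x⁵ + 15x⁴ + 69x³ + 54x² − 104x + 20) ÷ lead(D) = −8x⁸ ÷ −x³ = 8x⁵. Subtract (8x⁵)·D = −8x⁸ + 72x⁶ − 24x⁵. Remainder: 5x⁷ − x⁶ − 52x⁵ + 15x⁴ + 69x³ + 54x² − 104x + 20.
Step 2: lead(5x⁷ − x⁶ − 52x⁵ + 15x⁴ + 69x³ + 54x² − 104x + 20) ÷ lead(D) = 5x⁷ ÷ −x³ = −5x⁴. Subtract (−5x⁴)·D = 5x⁷ − 45x⁵ + 15x⁴. Remainder: −x⁶ − 7x⁵ + 69x³ + 54x² − 104x + 20.
Step 3: lead(−x⁶ − 7x⁵ + 69x³ + 54x² − 104x + 20) ÷ lead(D) = −x⁶ ÷ −x³ = x³. Subtract (x³)·D = −x⁶ + 9x⁴ − 3x³. Remainder: −7x⁵ − 9x⁴ + 72x³ + 54x² − 104x + 20.
Step 4: lead(−7x⁵ − 9x⁴ + 72x³ + 54x² − 104x + 20) ÷ lead(D) = −7x⁵ ÷ −x³ = 7x². Subtract (7x²)·D = −7x⁵ + 63x³ − 21x². Remainder: −9x⁴ + 9x³ + 75x² − 104x + 20.
Step 5: lead(−9x⁴ + 9x³ + 75x² − 104x + 20) ÷ lead(D) = −9x⁴ ÷ −x³ = 9x. Subtract (9x)·D = −9x⁴ + 81x² − 27x. Remainder: 9x³ − 6x² − 77x + 20.
Step 6: lead(9x³ − 6x² − 77x + 20) ÷ lead(D) = 9x³ ÷ −x³ = −9. Subtract (−9)·D = 9x³ − 81x + 27. Remainder: −6x² + 4x − 7.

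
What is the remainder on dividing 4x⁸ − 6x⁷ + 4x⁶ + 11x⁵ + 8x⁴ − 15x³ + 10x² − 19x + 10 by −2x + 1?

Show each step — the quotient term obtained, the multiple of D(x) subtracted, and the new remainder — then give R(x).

Step 1: lead(4x⁸ − 6x⁷ + 4x⁶ + 11x⁵ + 8x⁴ − 15x³ + 10x² − 19x + 10) ÷ lead(D) = 4x⁸ ÷ −2x = −2x⁷. Subtract (−2x⁷)·D = 4x⁸ − 2x⁷. Remainder: −4x⁷ + 4x⁶ + 11x⁵ + 8x⁴ − 15x³ + 10x² − 19x + 10.
Step 2: lead(−4x⁷ + 4x⁶ + 11x⁵ + 8x⁴ − 15x³ + 10x² − 19x + 10) ÷ lead(D) = −4x⁷ ÷ −2x = 2x⁶. Subtract (2x⁶)·D = −4x⁷ + 2x⁶. Remainder: 2x⁶ + 11x⁵ + 8x⁴ − 15x³ + 10x² − 19x + 10.
Step 3: lead(2x⁶ + 11x⁵ + 8x⁴ − 15x³ + 10x² − 19x + 10) ÷ lead(D) = 2x⁶ ÷ −2x = −x⁵. Subtract (−x⁵)·D = 2x⁶ − x⁵. Remainder: 12x⁵ + 8x⁴ − 15x³ + 10x² − 19x + 10.
Step 4: lead(12x⁵ + 8x⁴ − 15x³ + 10x² − 19x + 10) ÷ lead(D) = 12x⁵ ÷ −2x = −6x⁴. Subtract (−6x⁴)·D = 12x⁵ − 6x⁴. Remainder: 14x⁴ − 15x³ + 10x² − 19x + 10.
Step 5: lead(14x⁴ − 15x³ + 10x² − 19x + 10) ÷ lead(D) = 14x⁴ ÷ −2x = −7x³. Subtract (−7x³)·D = 14x⁴ − 7x³. Remainder: −8x³ + 10x² − 19x + 10.
Step 6: lead(−8x³ + 10x² − 19x + 10) ÷ lead(D) = −8x³ ÷ −2x = 4x². Subtract (4x²)·D = −8x³ + 4x². Remainder: 6x² − 19x + 10.
Step 7: lead(6x² − 19x + 10) ÷ lead(D) = 6x² ÷ −2x = −3x. Subtract (−3x)·D = 6x² − 3x. Remainder: −16x + 10.
Step 8: lead(−16x + 10) ÷ lead(D) = −16x ÷ −2x = 8. Subtract (8)·D = −16x + 8. Remainder: 2.

R(x) = 2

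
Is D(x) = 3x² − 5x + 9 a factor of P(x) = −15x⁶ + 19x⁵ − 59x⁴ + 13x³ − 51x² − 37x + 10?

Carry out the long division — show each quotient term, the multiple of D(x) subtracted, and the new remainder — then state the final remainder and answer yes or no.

R(x) = −8, so D(x) is not a factor of P(x). no

Step 1: lead(−15x⁶ + 19x⁵ − 59x⁴ + 13x³ − 51x² − 37x + 10) ÷ lead(D) = −15x⁶ ÷ 3x² = −5x⁴. Subtract (−5x⁴)·D = −15x⁶ + 25x⁵ − 45x⁴. Remainder: −6x⁵ − 14x⁴ + 13x³ − 51x² − 37x + 10.
Step 2: lead(−6x⁵ − 14x⁴ + 13x³ − 51x² − 37x + 10) ÷ lead(D) = −6x⁵ ÷ 3x² = −2x³. Subtract (−2x³)·D = −6x⁵ + 10x⁴ − 18x³. Remainder: −24x⁴ + 31x³ − 51x² − 37x + 10.
Step 3: lead(−24x⁴ + 31x³ − 51x² − 37x + 10) ÷ lead(D) = −24x⁴ ÷ 3x² = −8x². Subtract (−8x²)·D = −24x⁴ + 40x³ − 72x². Remainder: −9x³ + 21x² − 37x + 10.
Step 4: lead(−9x³ + 21x² − 37x + 10) ÷ lead(D) = −9x³ ÷ 3x² = −3x. Subtract (−3x)·D = −9x³ + 15x² − 27x. Remainder: 6x² − 10x + 10.
Step 5: lead(6x² − 10x + 10) ÷ lead(D) = 6x² ÷ 3x² = 2. Subtract (2)·D = 6x² − 10x + 18. Remainder: −8.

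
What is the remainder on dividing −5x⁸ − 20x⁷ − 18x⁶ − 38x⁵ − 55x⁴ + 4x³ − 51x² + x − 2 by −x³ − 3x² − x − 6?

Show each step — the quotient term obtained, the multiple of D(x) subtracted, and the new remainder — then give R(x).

R(x) = −8

Step 1: lead(−5x⁸ − 20x⁷ − 18x⁶ − 38x⁵ − 55x⁴ + 4x³ − 51x² + x − 2) ÷ lead(D) = −5x⁸ ÷ −x³ = 5x⁵. Subtract (5x⁵)·D = −5x⁸ − 15x⁷ − 5x⁶ − 30x⁵. Remainder: −5x⁷ − 13x⁶ − 8x⁵ − 55x⁴ + 4x³ − 51x² + x − 2.
Step 2: lead(−5x⁷ − 13x⁶ − 8x⁵ − 55x⁴ + 4x³ − 51x² + x − 2) ÷ lead(D) = −5x⁷ ÷ −x³ = 5x⁴. Subtract (5x⁴)·D = −5x⁷ − 15x⁶ − 5x⁵ − 30x⁴. Remainder: 2x⁶ − 3x⁵ − 25x⁴ + 4x³ − 51x² + x − 2.
Step 3: lead(2x⁶ − 3x⁵ − 25x⁴ + 4x³ − 51x² + x − 2) ÷ lead(D) = 2x⁶ ÷ −x³ = −2x³. Subtract (−2x³)·D = 2x⁶ + 6x⁵ + 2x⁴ + 12x³. Remainder: −9x⁵ − 27x⁴ − 8x³ − 51x² + x − 2.
Step 4: lead(−9x⁵ − 27x⁴ − 8x³ − 51x² + x − 2) ÷ lead(D) = −9x⁵ ÷ −x³ = 9x². Subtract (9x²)·D = −9x⁵ − 27x⁴ − 9x³ − 54x². Remainder: x³ + 3x² + x − 2.
Step 5: lead(x³ + 3x² + x − 2) ÷ lead(D) = x³ ÷ −x³ = −1. Subtract (−1)·D = x³ + 3x² + x + 6. Remainder: −8.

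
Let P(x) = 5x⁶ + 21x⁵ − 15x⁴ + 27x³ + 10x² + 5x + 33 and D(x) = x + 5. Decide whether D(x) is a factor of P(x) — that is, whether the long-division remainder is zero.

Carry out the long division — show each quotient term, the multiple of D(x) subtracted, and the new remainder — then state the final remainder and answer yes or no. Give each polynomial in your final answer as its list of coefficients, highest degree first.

Step 1: lead(5x⁶ + 21x⁵ − 15x⁴ + 27x³ + 10x² + 5x + 33) ÷ lead(D) = 5x⁶ ÷ x = 5x⁵. Subtract (5x⁵)·D = 5x⁶ + 25x⁵. Remainder: −4x⁵ − 15x⁴ + 27x³ + 10x² + 5x + 33.
Step 2: lead(−4x⁵ − 15x⁴ + 27x³ + 10x² + 5x + 33) ÷ lead(D) = −4x⁵ ÷ x = −4x⁴. Subtract (−4x⁴)·D = −4x⁵ − 20x⁴. Remainder: 5x⁴ + 27x³ + 10x² + 5x + 33.
Step 3: lead(5x⁴ + 27x³ + 10x² + 5x + 33) ÷ lead(D) = 5x⁴ ÷ x = 5x³. Subtract (5x³)·D = 5x⁴ + 25x³. Remainder: 2x³ + 10x² + 5x + 33.
Step 4: lead(2x³ + 10x² + 5x + 33) ÷ lead(D) = 2x³ ÷ x = 2x². Subtract (2x²)·D = 2x³ + 10x². Remainder: 5x + 33.
Step 5: lead(5x + 33) ÷ lead(D) = 5x ÷ x = 5. Subtract (5)·D = 5x + 25. Remainder: 8.

R = [8], so D(x) is not a factor of P(x). no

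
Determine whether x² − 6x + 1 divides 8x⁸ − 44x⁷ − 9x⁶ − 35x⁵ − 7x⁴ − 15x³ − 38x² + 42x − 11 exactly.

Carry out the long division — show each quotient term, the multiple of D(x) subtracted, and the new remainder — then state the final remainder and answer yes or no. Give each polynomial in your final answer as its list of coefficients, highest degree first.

R = [-5], so D(x) is not a factor of P(x). no

Step 1: lead(8x⁸ − 44x⁷ − 9x⁶ − 35x⁵ − 7x⁴ − 15x³ − 38x² + 42x − 11) ÷ lead(D) = 8x⁸ ÷ x² = 8x⁶. Subtract (8x⁶)·D = 8x⁸ − 48x⁷ + 8x⁶. Remainder: 4x⁷ − 17x⁶ − 35x⁵ − 7x⁴ − 15x³ − 38x² + 42x − 11.
Step 2: lead(4x⁷ − 17x⁶ − 35x⁵ − 7x⁴ − 15x³ − 38x² + 42x − 11) ÷ lead(D) = 4x⁷ ÷ x² = 4x⁵. Subtract (4x⁵)·D = 4x⁷ − 24x⁶ + 4x⁵. Remainder: 7x⁶ − 39x⁵ − 7x⁴ − 15x³ − 38x² + 42x − 11.
Step 3: lead(7x⁶ − 39x⁵ − 7x⁴ − 15x³ − 38x² + 42x − 11) ÷ lead(D) = 7x⁶ ÷ x² = 7x⁴. Subtract (7x⁴)·D = 7x⁶ − 42x⁵ + 7x⁴. Remainder: 3x⁵ − 14x⁴ − 15x³ − 38x² + 42x − 11.
Step 4: lead(3x⁵ − 14x⁴ − 15x³ − 38x² + 42x − 11) ÷ lead(D) = 3x⁵ ÷ x² = 3x³. Subtract (3x³)·D = 3x⁵ − 18x⁴ + 3x³. Remainder: 4x⁴ − 18x³ − 38x² + 42x − 11.
Step 5: lead(4x⁴ − 18x³ − 38x² + 42x − 11) ÷ lead(D) = 4x⁴ ÷ x² = 4x². Subtract (4x²)·D = 4x⁴ − 24x³ + 4x². Remainder: 6x³ − 42x² + 42x − 11.
Step 6: lead(6x³ − 42x² + 42x − 11) ÷ lead(D) = 6x³ ÷ x² = 6x. Subtract (6x)·D = 6x³ − 36x² + 6x. Remainder: −6x² + 36x − 11.
Step 7: lead(−6x² + 36x − 11) ÷ lead(D) = −6x² ÷ x² = −6. Subtract (−6)·D = −6x² + 36x − 6. Remainder: −5.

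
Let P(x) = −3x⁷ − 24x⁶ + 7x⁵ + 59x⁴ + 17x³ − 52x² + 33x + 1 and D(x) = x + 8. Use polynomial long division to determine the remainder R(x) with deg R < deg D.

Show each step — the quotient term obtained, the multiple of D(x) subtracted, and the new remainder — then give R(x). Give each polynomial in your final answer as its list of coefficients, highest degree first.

R = [-7]

Step 1: lead(−3x⁷ − 24x⁶ + 7x⁵ + 59x⁴ + 17x³ − 52x² + 33x + 1) ÷ lead(D) = −3x⁷ ÷ x = −3x⁶. Subtract (−3x⁶)·D = −3x⁷ − 24x⁶. Remainder: 7x⁵ + 59x⁴ + 17x³ − 52x² + 33x + 1.
Step 2: lead(7x⁵ + 59x⁴ + 17x³ − 52x² + 33x + 1) ÷ lead(D) = 7x⁵ ÷ x = 7x⁴. Subtract (7x⁴)·D = 7x⁵ + 56x⁴. Remainder: 3x⁴ + 17x³ − 52x² + 33x + 1.
Step 3: lead(3x⁴ + 17x³ − 52x² + 33x + 1) ÷ lead(D) = 3x⁴ ÷ x = 3x³. Subtract (3x³)·D = 3x⁴ + 24x³. Remainder: −7x³ − 52x² + 33x + 1.
Step 4: lead(−7x³ − 52x² + 33x + 1) ÷ lead(D) = −7x³ ÷ x = −7x². Subtract (−7x²)·D = −7x³ − 56x². Remainder: 4x² + 33x + 1.
Step 5: lead(4x² + 33x + 1) ÷ lead(D) = 4x² ÷ x = 4x. Subtract (4x)·D = 4x² + 32x. Remainder: x + 1.
Step 6: lead(x + 1) ÷ lead(D) = x ÷ x = 1. Subtract (1)·D = x + 8. Remainder: −7.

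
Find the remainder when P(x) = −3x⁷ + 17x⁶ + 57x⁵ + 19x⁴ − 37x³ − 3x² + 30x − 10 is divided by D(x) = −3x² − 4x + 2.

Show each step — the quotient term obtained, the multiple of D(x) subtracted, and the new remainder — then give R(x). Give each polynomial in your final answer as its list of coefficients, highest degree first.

Step 1: lead(−3x⁷ + 17x⁶ + 57x⁵ + 19x⁴ − 37x³ − 3x² + 30x − 10) ÷ lead(D) = −3x⁷ ÷ −3x² = x⁵. Subtract (x⁵)·D = −3x⁷ − 4x⁶ + 2x⁵. Remainder: 21x⁶ + 55x⁵ + 19x⁴ − 37x³ − 3x² + 30x − 10.
Step 2: lead(21x⁶ + 55x⁵ + 19x⁴ − 37x³ − 3x² + 30x − 10) ÷ lead(D) = 21x⁶ ÷ −3x² = −7x⁴. Subtract (−7x⁴)·D = 21x⁶ + 28x⁵ − 14x⁴. Remainder: 27x⁵ + 33x⁴ − 37x³ − 3x² + 30x − 10.
Step 3: lead(27x⁵ + 33x⁴ − 37x³ − 3x² + 30x − 10) ÷ lead(D) = 27x⁵ ÷ −3x² = −9x³. Subtract (−9x³)·D = 27x⁵ + 36x⁴ − 18x³. Remainder: −3x⁴ − 19x³ − 3x² + 30x − 10.
Step 4: lead(−3x⁴ − 19x³ − 3x² + 30x − 10) ÷ lead(D) = −3x⁴ ÷ −3x² = x². Subtract (x²)·D = −3x⁴ − 4x³ + 2x². Remainder: −15x³ − 5x² + 30x − 10.
Step 5: lead(−15x³ − 5x² + 30x − 10) ÷ lead(D) = −15x³ ÷ −3x² = 5x. Subtract (5x)·D = −15x³ − 20x² + 10x. Remainder: 15x² + 20x − 10.
Step 6: lead(15x² + 20x − 10) ÷ lead(D) = 15x² ÷ −3x² = −5. Subtract (−5)·D = 15x² + 20x − 10. Remainder: 0.

R = [0]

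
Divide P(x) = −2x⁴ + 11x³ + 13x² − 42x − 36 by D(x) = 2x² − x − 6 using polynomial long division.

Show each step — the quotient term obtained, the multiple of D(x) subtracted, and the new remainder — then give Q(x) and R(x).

Step 1: lead(−2x⁴ + 11x³ + 13x² − 42x − 36) ÷ lead(D) = −2x⁴ ÷ 2x² = −x². Subtract (−x²)·D = −2x⁴ + x³ + 6x². Remainder: 10x³ + 7x² − 42x − 36.
Step 2: lead(10x³ + 7x² − 42x − 36) ÷ lead(D) = 10x³ ÷ 2x² = 5x. Subtract (5x)·D = 10x³ − 5x² − 30x. Remainder: 12x² − 12x − 36.
Step 3: lead(12x² − 12x − 36) ÷ lead(D) = 12x² ÷ 2x² = 6. Subtract (6)·D = 12x² − 6x − 36. Remainder: −6x.

Q(x) = −x² + 5x + 6; R(x) = −6x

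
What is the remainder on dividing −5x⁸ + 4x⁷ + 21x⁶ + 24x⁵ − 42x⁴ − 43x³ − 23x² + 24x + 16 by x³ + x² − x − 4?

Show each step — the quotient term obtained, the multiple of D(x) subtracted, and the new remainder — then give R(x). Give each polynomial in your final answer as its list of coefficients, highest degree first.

Step 1: lead(−5x⁸ + 4x⁷ + 21x⁶ + 24x⁵ − 42x⁴ − 43x³ − 23x² + 24x + 16) ÷ lead(D) = −5x⁸ ÷ x³ = −5x⁵. Subtract (−5x⁵)·D = −5x⁸ − 5x⁷ + 5x⁶ + 20x⁵. Remainder: 9x⁷ + 16x⁶ + 4x⁵ − 42x⁴ − 43x³ − 23x² + 24x + 16.
Step 2: lead(9x⁷ + 16x⁶ + 4x⁵ − 42x⁴ − 43x³ − 23x² + 24x + 16) ÷ lead(D) = 9x⁷ ÷ x³ = 9x⁴. Subtract (9x⁴)·D = 9x⁷ + 9x⁶ − 9x⁵ − 36x⁴. Remainder: 7x⁶ + 13x⁵ − 6x⁴ − 43x³ − 23x² + 24x + 16.
Step 3: lead(7x⁶ + 13x⁵ − 6x⁴ − 43x³ − 23x² + 24x + 16) ÷ lead(D) = 7x⁶ ÷ x³ = 7x³. Subtract (7x³)·D = 7x⁶ + 7x⁵ − 7x⁴ − 28x³. Remainder: 6x⁵ + x⁴ − 15x³ − 23x² + 24x + 16.
Step 4: lead(6x⁵ + x⁴ − 15x³ − 23x² + 24x + 16) ÷ lead(D) = 6x⁵ ÷ x³ = 6x². Subtract (6x²)·D = 6x⁵ + 6x⁴ − 6x³ − 24x². Remainder: −5x⁴ − 9x³ + x² + 24x + 16.
Step 5: lead(−5x⁴ − 9x³ + x² + 24x + 16) ÷ lead(D) = −5x⁴ ÷ x³ = −5x. Subtract (−5x)·D = −5x⁴ − 5x³ + 5x² + 20x. Remainder: −4x³ − 4x² + 4x + 16.
Step 6: lead(−4x³ − 4x² + 4x + 16) ÷ lead(D) = −4x³ ÷ x³ = −4. Subtract (−4)·D = −4x³ − 4x² + 4x + 16. Remainder: 0.

R = [0]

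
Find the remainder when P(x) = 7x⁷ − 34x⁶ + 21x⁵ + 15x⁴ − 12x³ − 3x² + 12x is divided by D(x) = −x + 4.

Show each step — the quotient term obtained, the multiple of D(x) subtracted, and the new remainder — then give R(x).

Step 1: lead(7x⁷ − 34x⁶ + 21x⁵ + 15x⁴ − 12x³ − 3x² + 12x) ÷ lead(D) = 7x⁷ ÷ −x = −7x⁶. Subtract (−7x⁶)·D = 7x⁷ − 28x⁶. Remainder: −6x⁶ + 21x⁵ + 15x⁴ − 12x³ − 3x² + 12x.
Step 2: lead(−6x⁶ + 21x⁵ + 15x⁴ − 12x³ − 3x² + 12x) ÷ lead(D) = −6x⁶ ÷ −x = 6x⁵. Subtract (6x⁵)·D = −6x⁶ + 24x⁵. Remainder: −3x⁵ + 15x⁴ − 12x³ − 3x² + 12x.
Step 3: lead(−3x⁵ + 15x⁴ − 12x³ − 3x² + 12x) ÷ lead(D) = −3x⁵ ÷ −x = 3x⁴. Subtract (3x⁴)·D = −3x⁵ + 12x⁴. Remainder: 3x⁴ − 12x³ − 3x² + 12x.
Step 4: lead(3x⁴ − 12x³ − 3x² + 12x) ÷ lead(D) = 3x⁴ ÷ −x = −3x³. Subtract (−3x³)·D = 3x⁴ − 12x³. Remainder: −3x² + 12x.
Step 5: lead(−3x² + 12x) ÷ lead(D) = −3x² ÷ −x = 3x. Subtract (3x)·D = −3x² + 12x. Remainder: 0.

R(x) = 0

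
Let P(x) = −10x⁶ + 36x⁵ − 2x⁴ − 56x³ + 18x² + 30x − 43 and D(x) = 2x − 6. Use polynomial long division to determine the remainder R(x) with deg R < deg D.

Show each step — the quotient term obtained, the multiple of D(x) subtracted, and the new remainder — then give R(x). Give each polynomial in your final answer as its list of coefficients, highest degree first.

R = [-7]

Step 1: lead(−10x⁶ + 36x⁵ − 2x⁴ − 56x³ + 18x² + 30x − 43) ÷ lead(D) = −10x⁶ ÷ 2x = −5x⁵. Subtract (−5x⁵)·D = −10x⁶ + 30x⁵. Remainder: 6x⁵ − 2x⁴ − 56x³ + 18x² + 30x − 43.
Step 2: lead(6x⁵ − 2x⁴ − 56x³ + 18x² + 30x − 43) ÷ lead(D) = 6x⁵ ÷ 2x = 3x⁴. Subtract (3x⁴)·D = 6x⁵ − 18x⁴. Remainder: 16x⁴ − 56x³ + 18x² + 30x − 43.
Step 3: lead(16x⁴ − 56x³ + 18x² + 30x − 43) ÷ lead(D) = 16x⁴ ÷ 2x = 8x³. Subtract (8x³)·D = 16x⁴ − 48x³. Remainder: −8x³ + 18x² + 30x − 43.
Step 4: lead(−8x³ + 18x² + 30x − 43) ÷ lead(D) = −8x³ ÷ 2x = −4x². Subtract (−4x²)·D = −8x³ + 24x². Remainder: −6x² + 30x − 43.
Step 5: lead(−6x² + 30x − 43) ÷ lead(D) = −6x² ÷ 2x = −3x. Subtract (−3x)·D = −6x² + 18x. Remainder: 12x − 43.
Step 6: lead(12x − 43) ÷ lead(D) = 12x ÷ 2x = 6. Subtract (6)·D = 12x − 36. Remainder: −7.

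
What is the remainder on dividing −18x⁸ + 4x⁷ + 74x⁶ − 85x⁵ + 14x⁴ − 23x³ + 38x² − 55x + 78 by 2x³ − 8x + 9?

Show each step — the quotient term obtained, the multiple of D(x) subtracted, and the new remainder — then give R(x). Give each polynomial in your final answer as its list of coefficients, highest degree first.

R = [-9, 6]

Step 1: lead(−18x⁸ + 4x⁷ + 74x⁶ − 85x⁵ + 14x⁴ − 23x³ + 38x² − 55x + 78) ÷ lead(D) = −18x⁸ ÷ 2x³ = −9x⁵. Subtract (−9x⁵)·D = −18x⁸ + 72x⁶ − 81x⁵. Remainder: 4x⁷ + 2x⁶ − 4x⁵ + 14x⁴ − 23x³ + 38x² − 55x + 78.
Step 2: lead(4x⁷ + 2x⁶ − 4x⁵ + 14x⁴ − 23x³ + 38x² − 55x + 78) ÷ lead(D) = 4x⁷ ÷ 2x³ = 2x⁴. Subtract (2x⁴)·D = 4x⁷ − 16x⁵ + 18x⁴. Remainder: 2x⁶ + 12x⁵ − 4x⁴ − 23x³ + 38x² − 55x + 78.
Step 3: lead(2x⁶ + 12x⁵ − 4x⁴ − 23x³ + 38x² − 55x + 78) ÷ lead(D) = 2x⁶ ÷ 2x³ = x³. Subtract (x³)·D = 2x⁶ − 8x⁴ + 9x³. Remainder: 12x⁵ + 4x⁴ − 32x³ + 38x² − 55x + 78.
Step 4: lead(12x⁵ + 4x⁴ − 32x³ + 38x² − 55x + 78) ÷ lead(D) = 12x⁵ ÷ 2x³ = 6x². Subtract (6x²)·D = 12x⁵ − 48x³ + 54x². Remainder: 4x⁴ + 16x³ − 16x² − 55x + 78.
Step 5: lead(4x⁴ + 16x³ − 16x² − 55x + 78) ÷ lead(D) = 4x⁴ ÷ 2x³ = 2x. Subtract (2x)·D = 4x⁴ − 16x² + 18x. Remainder: 16x³ − 73x + 78.
Step 6: lead(16x³ − 73x + 78) ÷ lead(D) = 16x³ ÷ 2x³ = 8. Subtract (8)·D = 16x³ − 64x + 72. Remainder: −9x + 6.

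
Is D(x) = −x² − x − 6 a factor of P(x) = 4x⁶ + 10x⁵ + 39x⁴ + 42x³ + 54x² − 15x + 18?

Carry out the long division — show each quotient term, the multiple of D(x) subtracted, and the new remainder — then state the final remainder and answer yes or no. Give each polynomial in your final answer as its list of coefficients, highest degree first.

R = [0], so D(x) is a factor of P(x). yes

Step 1: lead(4x⁶ + 10x⁵ + 39x⁴ + 42x³ + 54x² − 15x + 18) ÷ lead(D) = 4x⁶ ÷ −x² = −4x⁴. Subtract (−4x⁴)·D = 4x⁶ + 4x⁵ + 24x⁴. Remainder: 6x⁵ + 15x⁴ + 42x³ + 54x² − 15x + 18.
Step 2: lead(6x⁵ + 15x⁴ + 42x³ + 54x² − 15x + 18) ÷ lead(D) = 6x⁵ ÷ −x² = −6x³. Subtract (−6x³)·D = 6x⁵ + 6x⁴ + 36x³. Remainder: 9x⁴ + 6x³ + 54x² − 15x + 18.
Step 3: lead(9x⁴ + 6x³ + 54x² − 15x + 18) ÷ lead(D) = 9x⁴ ÷ −x² = −9x². Subtract (−9x²)·D = 9x⁴ + 9x³ + 54x². Remainder: −3x³ − 15x + 18.
Step 4: lead(−3x³ − 15x + 18) ÷ lead(D) = −3x³ ÷ −x² = 3x. Subtract (3x)·D = −3x³ − 3x² − 18x. Remainder: 3x² + 3x + 18.
Step 5: lead(3x² + 3x + 18) ÷ lead(D) = 3x² ÷ −x² = −3. Subtract (−3)·D = 3x² + 3x + 18. Remainder: 0.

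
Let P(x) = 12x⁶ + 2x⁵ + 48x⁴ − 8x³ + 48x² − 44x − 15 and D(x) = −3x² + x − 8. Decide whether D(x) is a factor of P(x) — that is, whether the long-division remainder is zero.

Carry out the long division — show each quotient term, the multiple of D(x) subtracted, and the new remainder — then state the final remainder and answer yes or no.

Step 1: lead(12x⁶ + 2x⁵ + 48x⁴ − 8x³ + 48x² − 44x − 15) ÷ lead(D) = 12x⁶ ÷ −3x² = −4x⁴. Subtract (−4x⁴)·D = 12x⁶ − 4x⁵ + 32x⁴. Remainder: 6x⁵ + 16x⁴ − 8x³ + 48x² − 44x − 15.
Step 2: lead(6x⁵ + 16x⁴ − 8x³ + 48x² − 44x − 15) ÷ lead(D) = 6x⁵ ÷ −3x² = −2x³. Subtract (−2x³)·D = 6x⁵ − 2x⁴ + 16x³. Remainder: 18x⁴ − 24x³ + 48x² − 44x − 15.
Step 3: lead(18x⁴ − 24x³ + 48x² − 44x − 15) ÷ lead(D) = 18x⁴ ÷ −3x² = −6x². Subtract (−6x²)·D = 18x⁴ − 6x³ + 48x². Remainder: −18x³ − 44x − 15.
Step 4: lead(−18x³ − 44x − 15) ÷ lead(D) = −18x³ ÷ −3x² = 6x. Subtract (6x)·D = −18x³ + 6x² − 48x. Remainder: −6x² + 4x − 15.
Step 5: lead(−6x² + 4x − 15) ÷ lead(D) = −6x² ÷ −3x² = 2. Subtract (2)·D = −6x² + 2x − 16. Remainder: 2x + 1.

R(x) = 2x + 1, so D(x) is not a factor of P(x). no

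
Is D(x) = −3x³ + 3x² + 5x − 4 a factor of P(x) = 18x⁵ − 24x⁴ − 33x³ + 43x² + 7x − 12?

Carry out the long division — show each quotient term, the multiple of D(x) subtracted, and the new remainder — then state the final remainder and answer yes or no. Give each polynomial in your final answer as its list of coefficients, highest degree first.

R = [0], so D(x) is a factor of P(x). yes

Step 1: lead(18x⁵ − 24x⁴ − 33x³ + 43x² + 7x − 12) ÷ lead(D) = 18x⁵ ÷ −3x³ = −6x². Subtract (−6x²)·D = 18x⁵ − 18x⁴ − 30x³ + 24x². Remainder: −6x⁴ − 3x³ + 19x² + 7x − 12.
Step 2: lead(−6x⁴ − 3x³ + 19x² + 7x − 12) ÷ lead(D) = −6x⁴ ÷ −3x³ = 2x. Subtract (2x)·D = −6x⁴ + 6x³ + 10x² − 8x. Remainder: −9x³ + 9x² + 15x − 12.
Step 3: lead(−9x³ + 9x² + 15x − 12) ÷ lead(D) = −9x³ ÷ −3x³ = 3. Subtract (3)·D = −9x³ + 9x² + 15x − 12. Remainder: 0.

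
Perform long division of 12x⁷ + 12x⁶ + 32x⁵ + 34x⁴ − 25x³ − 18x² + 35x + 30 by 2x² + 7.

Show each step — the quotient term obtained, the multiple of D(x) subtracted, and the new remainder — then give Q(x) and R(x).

Q(x) = 6x⁵ + 6x⁴ − 5x³ − 4x² + 5x + 5; R(x) = −5

Step 1: lead(12x⁷ + 12x⁶ + 32x⁵ + 34x⁴ − 25x³ − 18x² + 35x + 30) ÷ lead(D) = 12x⁷ ÷ 2x² = 6x⁵. Subtract (6x⁵)·D = 12x⁷ + 42x⁵. Remainder: 12x⁶ − 10x⁵ + 34x⁴ − 25x³ − 18x² + 35x + 30.
Step 2: lead(12x⁶ − 10x⁵ + 34x⁴ − 25x³ − 18x² + 35x + 30) ÷ lead(D) = 12x⁶ ÷ 2x² = 6x⁴. Subtract (6x⁴)·D = 12x⁶ + 42x⁴. Remainder: −10x⁵ − 8x⁴ − 25x³ − 18x² + 35x + 30.
Step 3: lead(−10x⁵ − 8x⁴ − 25x³ − 18x² + 35x + 30) ÷ lead(D) = −10x⁵ ÷ 2x² = −5x³. Subtract (−5x³)·D = −10x⁵ − 35x³. Remainder: −8x⁴ + 10x³ − 18x² + 35x + 30.
Step 4: lead(−8x⁴ + 10x³ − 18x² + 35x + 30) ÷ lead(D) = −8x⁴ ÷ 2x² = −4x². Subtract (−4x²)·D = −8x⁴ − 28x². Remainder: 10x³ + 10x² + 35x + 30.
Step 5: lead(10x³ + 10x² + 35x + 30) ÷ lead(D) = 10x³ ÷ 2x² = 5x. Subtract (5x)·D = 10x³ + 35x. Remainder: 10x² + 30.
Step 6: lead(10x² + 30) ÷ lead(D) = 10x² ÷ 2x² = 5. Subtract (5)·D = 10x² + 35. Remainder: −5.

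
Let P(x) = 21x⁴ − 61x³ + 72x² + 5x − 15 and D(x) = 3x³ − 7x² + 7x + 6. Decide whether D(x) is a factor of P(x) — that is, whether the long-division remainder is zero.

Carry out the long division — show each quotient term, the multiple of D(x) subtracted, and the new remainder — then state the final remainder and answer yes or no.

R(x) = −5x² − 9x + 9, so D(x) is not a factor of P(x). no

Step 1: lead(21x⁴ − 61x³ + 72x² + 5x − 15) ÷ lead(D) = 21x⁴ ÷ 3x³ = 7x. Subtract (7x)·D = 21x⁴ − 49x³ + 49x² + 42x. Remainder: −12x³ + 23x² − 37x − 15.
Step 2: lead(−12x³ + 23x² − 37x − 15) ÷ lead(D) = −12x³ ÷ 3x³ = −4. Subtract (−4)·D = −12x³ + 28x² − 28x − 24. Remainder: −5x² − 9x + 9.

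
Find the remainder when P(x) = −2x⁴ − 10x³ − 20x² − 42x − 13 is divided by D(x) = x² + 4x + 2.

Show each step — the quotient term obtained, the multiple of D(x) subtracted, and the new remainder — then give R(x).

Step 1: lead(−2x⁴ − 10x³ − 20x² − 42x − 13) ÷ lead(D) = −2x⁴ ÷ x² = −2x². Subtract (−2x²)·D = −2x⁴ − 8x³ − 4x². Remainder: −2x³ − 16x² − 42x − 13.
Step 2: lead(−2x³ − 16x² − 42x − 13) ÷ lead(D) = −2x³ ÷ x² = −2x. Subtract (−2x)·D = −2x³ − 8x² − 4x. Remainder: −8x² − 38x − 13.
Step 3: lead(−8x² − 38x − 13) ÷ lead(D) = −8x² ÷ x² = −8. Subtract (−8)·D = −8x² − 32x − 16. Remainder: −6x + 3.

R(x) = −6x + 3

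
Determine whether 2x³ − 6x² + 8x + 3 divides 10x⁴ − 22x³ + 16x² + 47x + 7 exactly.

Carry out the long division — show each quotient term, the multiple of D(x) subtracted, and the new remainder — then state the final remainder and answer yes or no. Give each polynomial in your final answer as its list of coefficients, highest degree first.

Step 1: lead(10x⁴ − 22x³ + 16x² + 47x + 7) ÷ lead(D) = 10x⁴ ÷ 2x³ = 5x. Subtract (5x)·D = 10x⁴ − 30x³ + 40x² + 15x. Remainder: 8x³ − 24x² + 32x + 7.
Step 2: lead(8x³ − 24x² + 32x + 7) ÷ lead(D) = 8x³ ÷ 2x³ = 4. Subtract (4)·D = 8x³ − 24x² + 32x + 12. Remainder: −5.

R = [-5], so D(x) is not a factor of P(x). no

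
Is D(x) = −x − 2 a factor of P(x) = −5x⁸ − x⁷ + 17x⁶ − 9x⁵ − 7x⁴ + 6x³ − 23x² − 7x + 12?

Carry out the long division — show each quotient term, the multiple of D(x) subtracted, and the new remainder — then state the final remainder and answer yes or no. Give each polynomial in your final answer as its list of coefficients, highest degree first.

R = [-2], so D(x) is not a factor of P(x). no

Step 1: lead(−5x⁸ − x⁷ + 17x⁶ − 9x⁵ − 7x⁴ + 6x³ − 23x² − 7x + 12) ÷ lead(D) = −5x⁸ ÷ −x = 5x⁷. Subtract (5x⁷)·D = −5x⁸ − 10x⁷. Remainder: 9x⁷ + 17x⁶ − 9x⁵ − 7x⁴ + 6x³ − 23x² − 7x + 12.
Step 2: lead(9x⁷ + 17x⁶ − 9x⁵ − 7x⁴ + 6x³ − 23x² − 7x + 12) ÷ lead(D) = 9x⁷ ÷ −x = −9x⁶. Subtract (−9x⁶)·D = 9x⁷ + 18x⁶. Remainder: −x⁶ − 9x⁵ − 7x⁴ + 6x³ − 23x² − 7x + 12.
Step 3: lead(−x⁶ − 9x⁵ − 7x⁴ + 6x³ − 23x² − 7x + 12) ÷ lead(D) = −x⁶ ÷ −x = x⁵. Subtract (x⁵)·D = −x⁶ − 2x⁵. Remainder: −7x⁵ − 7x⁴ + 6x³ − 23x² − 7x + 12.
Step 4: lead(−7x⁵ − 7x⁴ + 6x³ − 23x² − 7x + 12) ÷ lead(D) = −7x⁵ ÷ −x = 7x⁴. Subtract (7x⁴)·D = −7x⁵ − 14x⁴. Remainder: 7x⁴ + 6x³ − 23x² − 7x + 12.
Step 5: lead(7x⁴ + 6x³ − 23x² − 7x + 12) ÷ lead(D) = 7x⁴ ÷ −x = −7x³. Subtract (−7x³)·D = 7x⁴ + 14x³. Remainder: −8x³ − 23x² − 7x + 12.
Step 6: lead(−8x³ − 23x² − 7x + 12) ÷ lead(D) = −8x³ ÷ −x = 8x². Subtract (8x²)·D = −8x³ − 16x². Remainder: −7x² − 7x + 12.
Step 7: lead(−7x² − 7x + 12) ÷ lead(D) = −7x² ÷ −x = 7x. Subtract (7x)·D = −7x² − 14x. Remainder: 7x + 12.
Step 8: lead(7x + 12) ÷ lead(D) = 7x ÷ −x = −7. Subtract (−7)·D = 7x + 14. Remainder: −2.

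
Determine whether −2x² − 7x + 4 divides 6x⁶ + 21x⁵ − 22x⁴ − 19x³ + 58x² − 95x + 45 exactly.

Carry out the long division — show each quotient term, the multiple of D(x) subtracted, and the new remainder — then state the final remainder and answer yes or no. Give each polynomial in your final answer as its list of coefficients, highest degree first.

Step 1: lead(6x⁶ + 21x⁵ − 22x⁴ − 19x³ + 58x² − 95x + 45) ÷ lead(D) = 6x⁶ ÷ −2x² = −3x⁴. Subtract (−3x⁴)·D = 6x⁶ + 21x⁵ − 12x⁴. Remainder: −10x⁴ − 19x³ + 58x² − 95x + 45.
Step 2: lead(−10x⁴ − 19x³ + 58x² − 95x + 45) ÷ lead(D) = −10x⁴ ÷ −2x² = 5x². Subtract (5x²)·D = −10x⁴ − 35x³ + 20x². Remainder: 16x³ + 38x² − 95x + 45.
Step 3: lead(16x³ + 38x² − 95x + 45) ÷ lead(D) = 16x³ ÷ −2x² = −8x. Subtract (−8x)·D = 16x³ + 56x² − 32x. Remainder: −18x² − 63x + 45.
Step 4: lead(−18x² − 63x + 45) ÷ lead(D) = −18x² ÷ −2x² = 9. Subtract (9)·D = −18x² − 63x + 36. Remainder: 9.

R = [9], so D(x) is not a factor of P(x). no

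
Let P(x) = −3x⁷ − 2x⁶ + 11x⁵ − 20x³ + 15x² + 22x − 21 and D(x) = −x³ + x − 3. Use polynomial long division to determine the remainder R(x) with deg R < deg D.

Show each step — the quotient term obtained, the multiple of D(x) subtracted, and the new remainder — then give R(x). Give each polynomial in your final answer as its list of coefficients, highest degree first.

Step 1: lead(−3x⁷ − 2x⁶ + 11x⁵ − 20x³ + 15x² + 22x − 21) ÷ lead(D) = −3x⁷ ÷ −x³ = 3x⁴. Subtract (3x⁴)·D = −3x⁷ + 3x⁵ − 9x⁴. Remainder: −2x⁶ + 8x⁵ + 9x⁴ − 20x³ + 15x² + 22x − 21.
Step 2: lead(−2x⁶ + 8x⁵ + 9x⁴ − 20x³ + 15x² + 22x − 21) ÷ lead(D) = −2x⁶ ÷ −x³ = 2x³. Subtract (2x³)·D = −2x⁶ + 2x⁴ − 6x³. Remainder: 8x⁵ + 7x⁴ − 14x³ + 15x² + 22x − 21.
Step 3: lead(8x⁵ + 7x⁴ − 14x³ + 15x² + 22x − 21) ÷ lead(D) = 8x⁵ ÷ −x³ = −8x². Subtract (−8x²)·D = 8x⁵ − 8x³ + 24x². Remainder: 7x⁴ − 6x³ − 9x² + 22x − 21.
Step 4: lead(7x⁴ − 6x³ − 9x² + 22x − 21) ÷ lead(D) = 7x⁴ ÷ −x³ = −7x. Subtract (−7x)·D = 7x⁴ − 7x² + 21x. Remainder: −6x³ − 2x² + x − 21.
Step 5: lead(−6x³ − 2x² + x − 21) ÷ lead(D) = −6x³ ÷ −x³ = 6. Subtract (6)·D = −6x³ + 6x − 18. Remainder: −2x² − 5x − 3.

R = [-2, -5, -3]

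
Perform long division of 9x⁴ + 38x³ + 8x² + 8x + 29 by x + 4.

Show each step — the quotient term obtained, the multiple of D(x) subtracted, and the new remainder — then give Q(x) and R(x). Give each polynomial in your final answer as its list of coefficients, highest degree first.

Q = [9, 2, 0, 8]; R = [-3]

Step 1: lead(9x⁴ + 38x³ + 8x² + 8x + 29) ÷ lead(D) = 9x⁴ ÷ x = 9x³. Subtract (9x³)·D = 9x⁴ + 36x³. Remainder: 2x³ + 8x² + 8x + 29.
Step 2: lead(2x³ + 8x² + 8x + 29) ÷ lead(D) = 2x³ ÷ x = 2x². Subtract (2x²)·D = 2x³ + 8x². Remainder: 8x + 29.
Step 3: lead(8x + 29) ÷ lead(D) = 8x ÷ x = 8. Subtract (8)·D = 8x + 32. Remainder: −3.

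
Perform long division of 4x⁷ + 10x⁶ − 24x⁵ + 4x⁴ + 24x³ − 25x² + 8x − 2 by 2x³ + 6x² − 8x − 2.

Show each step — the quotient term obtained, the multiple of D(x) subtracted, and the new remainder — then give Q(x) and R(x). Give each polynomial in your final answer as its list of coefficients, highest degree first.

Step 1: lead(4x⁷ + 10x⁶ − 24x⁵ + 4x⁴ + 24x³ − 25x² + 8x − 2) ÷ lead(D) = 4x⁷ ÷ 2x³ = 2x⁴. Subtract (2x⁴)·D = 4x⁷ + 12x⁶ − 16x⁵ − 4x⁴. Remainder: −2x⁶ − 8x⁵ + 8x⁴ + 24x³ − 25x² + 8x − 2.
Step 2: lead(−2x⁶ − 8x⁵ + 8x⁴ + 24x³ − 25x² + 8x − 2) ÷ lead(D) = −2x⁶ ÷ 2x³ = −x³. Subtract (−x³)·D = −2x⁶ − 6x⁵ + 8x⁴ + 2x³. Remainder: −2x⁵ + 22x³ − 25x² + 8x − 2.
Step 3: lead(−2x⁵ + 22x³ − 25x² + 8x − 2) ÷ lead(D) = −2x⁵ ÷ 2x³ = −x². Subtract (−x²)·D = −2x⁵ − 6x⁴ + 8x³ + 2x². Remainder: 6x⁴ + 14x³ − 27x² + 8x − 2.
Step 4: lead(6x⁴ + 14x³ − 27x² + 8x − 2) ÷ lead(D) = 6x⁴ ÷ 2x³ = 3x. Subtract (3x)·D = 6x⁴ + 18x³ − 24x² − 6x. Remainder: −4x³ − 3x² + 14x − 2.
Step 5: lead(−4x³ − 3x² + 14x − 2) ÷ lead(D) = −4x³ ÷ 2x³ = −2. Subtract (−2)·D = −4x³ − 12x² + 16x + 4. Remainder: 9x² − 2x − 6.

Q = [2, -1, -1, 3, -2]; R = [9, -2, -6]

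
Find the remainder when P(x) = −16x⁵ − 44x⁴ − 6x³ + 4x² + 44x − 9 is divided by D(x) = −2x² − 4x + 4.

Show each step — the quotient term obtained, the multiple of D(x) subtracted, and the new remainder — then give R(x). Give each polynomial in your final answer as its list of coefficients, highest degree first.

Step 1: lead(−16x⁵ − 44x⁴ − 6x³ + 4x² + 44x − 9) ÷ lead(D) = −16x⁵ ÷ −2x² = 8x³. Subtract (8x³)·D = −16x⁵ − 32x⁴ + 32x³. Remainder: −12x⁴ − 38x³ + 4x² + 44x − 9.
Step 2: lead(−12x⁴ − 38x³ + 4x² + 44x − 9) ÷ lead(D) = −12x⁴ ÷ −2x² = 6x². Subtract (6x²)·D = −12x⁴ − 24x³ + 24x². Remainder: −14x³ − 20x² + 44x − 9.
Step 3: lead(−14x³ − 20x² + 44x − 9) ÷ lead(D) = −14x³ ÷ −2x² = 7x. Subtract (7x)·D = −14x³ − 28x² + 28x. Remainder: 8x² + 16x − 9.
Step 4: lead(8x² + 16x − 9) ÷ lead(D) = 8x² ÷ −2x² = −4. Subtract (−4)·D = 8x² + 16x − 16. Remainder: 7.

R = [7]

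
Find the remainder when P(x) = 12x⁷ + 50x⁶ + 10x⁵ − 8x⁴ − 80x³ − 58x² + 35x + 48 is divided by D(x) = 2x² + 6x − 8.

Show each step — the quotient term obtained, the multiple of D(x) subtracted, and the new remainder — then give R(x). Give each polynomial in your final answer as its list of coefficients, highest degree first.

Step 1: lead(12x⁷ + 50x⁶ + 10x⁵ − 8x⁴ − 80x³ − 58x² + 35x + 48) ÷ lead(D) = 12x⁷ ÷ 2x² = 6x⁵. Subtract (6x⁵)·D = 12x⁷ + 36x⁶ − 48x⁵. Remainder: 14x⁶ + 58x⁵ − 8x⁴ − 80x³ − 58x² + 35x + 48.
Step 2: lead(14x⁶ + 58x⁵ − 8x⁴ − 80x³ − 58x² + 35x + 48) ÷ lead(D) = 14x⁶ ÷ 2x² = 7x⁴. Subtract (7x⁴)·D = 14x⁶ + 42x⁵ − 56x⁴. Remainder: 16x⁵ + 48x⁴ − 80x³ − 58x² + 35x + 48.
Step 3: lead(16x⁵ + 48x⁴ − 80x³ − 58x² + 35x + 48) ÷ lead(D) = 16x⁵ ÷ 2x² = 8x³. Subtract (8x³)·D = 16x⁵ + 48x⁴ − 64x³. Remainder: −16x³ − 58x² + 35x + 48.
Step 4: lead(−16x³ − 58x² + 35x + 48) ÷ lead(D) = −16x³ ÷ 2x² = −8x. Subtract (−8x)·D = −16x³ − 48x² + 64x. Remainder: −10x² − 29x + 48.
Step 5: lead(−10x² − 29x + 48) ÷ lead(D) = −10x² ÷ 2x² = −5. Subtract (−5)·D = −10x² − 30x + 40. Remainder: x + 8.

R = [1, 8]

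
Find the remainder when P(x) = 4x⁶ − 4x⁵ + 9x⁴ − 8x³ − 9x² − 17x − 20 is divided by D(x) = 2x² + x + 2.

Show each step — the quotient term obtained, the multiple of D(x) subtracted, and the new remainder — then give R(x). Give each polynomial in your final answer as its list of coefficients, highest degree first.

R = [-4, -6]

Step 1: lead(4x⁶ − 4x⁵ + 9x⁴ − 8x³ − 9x² − 17x − 20) ÷ lead(D) = 4x⁶ ÷ 2x² = 2x⁴. Subtract (2x⁴)·D = 4x⁶ + 2x⁵ + 4x⁴. Remainder: −6x⁵ + 5x⁴ − 8x³ − 9x² − 17x − 20.
Step 2: lead(−6x⁵ + 5x⁴ − 8x³ − 9x² − 17x − 20) ÷ lead(D) = −6x⁵ ÷ 2x² = −3x³. Subtract (−3x³)·D = −6x⁵ − 3x⁴ − 6x³. Remainder: 8x⁴ − 2x³ − 9x² − 17x − 20.
Step 3: lead(8x⁴ − 2x³ − 9x² − 17x − 20) ÷ lead(D) = 8x⁴ ÷ 2x² = 4x². Subtract (4x²)·D = 8x⁴ + 4x³ + 8x². Remainder: −6x³ − 17x² − 17x − 20.
Step 4: lead(−6x³ − 17x² − 17x − 20) ÷ lead(D) = −6x³ ÷ 2x² = −3x. Subtract (−3x)·D = −6x³ − 3x² − 6x. Remainder: −14x² − 11x − 20.
Step 5: lead(−14x² − 11x − 20) ÷ lead(D) = −14x² ÷ 2x² = −7. Subtract (−7)·D = −14x² − 7x − 14. Remainder: −4x − 6.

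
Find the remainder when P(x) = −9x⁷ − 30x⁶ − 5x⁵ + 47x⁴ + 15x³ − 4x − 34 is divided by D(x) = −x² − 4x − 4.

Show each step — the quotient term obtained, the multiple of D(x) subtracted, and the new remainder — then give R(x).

R(x) = −2

Step 1: lead(−9x⁷ − 30x⁶ − 5x⁵ + 47x⁴ + 15x³ − 4x − 34) ÷ lead(D) = −9x⁷ ÷ −x² = 9x⁵. Subtract (9x⁵)·D = −9x⁷ − 36x⁶ − 36x⁵. Remainder: 6x⁶ + 31x⁵ + 47x⁴ + 15x³ − 4x − 34.
Step 2: lead(6x⁶ + 31x⁵ + 47x⁴ + 15x³ − 4x − 34) ÷ lead(D) = 6x⁶ ÷ −x² = −6x⁴. Subtract (−6x⁴)·D = 6x⁶ + 24x⁵ + 24x⁴. Remainder: 7x⁵ + 23x⁴ + 15x³ − 4x − 34.
Step 3: lead(7x⁵ + 23x⁴ + 15x³ − 4x − 34) ÷ lead(D) = 7x⁵ ÷ −x² = −7x³. Subtract (−7x³)·D = 7x⁵ + 28x⁴ + 28x³. Remainder: −5x⁴ − 13x³ − 4x − 34.
Step 4: lead(−5x⁴ − 13x³ − 4x − 34) ÷ lead(D) = −5x⁴ ÷ −x² = 5x². Subtract (5x²)·D = −5x⁴ − 20x³ − 20x². Remainder: 7x³ + 20x² − 4x − 34.
Step 5: lead(7x³ + 20x² − 4x − 34) ÷ lead(D) = 7x³ ÷ −x² = −7x. Subtract (−7x)·D = 7x³ + 28x² + 28x. Remainder: −8x² − 32x − 34.
Step 6: lead(−8x² − 32x − 34) ÷ lead(D) = −8x² ÷ −x² = 8. Subtract (8)·D = −8x² − 32x − 32. Remainder: −2.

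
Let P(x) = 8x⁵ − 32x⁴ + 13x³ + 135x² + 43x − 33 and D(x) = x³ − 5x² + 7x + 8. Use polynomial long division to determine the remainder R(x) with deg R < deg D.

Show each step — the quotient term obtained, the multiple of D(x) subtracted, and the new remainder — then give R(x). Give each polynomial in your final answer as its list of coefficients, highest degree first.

R = [-9]

Step 1: lead(8x⁵ − 32x⁴ + 13x³ + 135x² + 43x − 33) ÷ lead(D) = 8x⁵ ÷ x³ = 8x². Subtract (8x²)·D = 8x⁵ − 40x⁴ + 56x³ + 64x². Remainder: 8x⁴ − 43x³ + 71x² + 43x − 33.
Step 2: lead(8x⁴ − 43x³ + 71x² + 43x − 33) ÷ lead(D) = 8x⁴ ÷ x³ = 8x. Subtract (8x)·D = 8x⁴ − 40x³ + 56x² + 64x. Remainder: −3x³ + 15x² − 21x − 33.
Step 3: lead(−3x³ + 15x² − 21x − 33) ÷ lead(D) = −3x³ ÷ x³ = −3. Subtract (−3)·D = −3x³ + 15x² − 21x − 24. Remainder: −9.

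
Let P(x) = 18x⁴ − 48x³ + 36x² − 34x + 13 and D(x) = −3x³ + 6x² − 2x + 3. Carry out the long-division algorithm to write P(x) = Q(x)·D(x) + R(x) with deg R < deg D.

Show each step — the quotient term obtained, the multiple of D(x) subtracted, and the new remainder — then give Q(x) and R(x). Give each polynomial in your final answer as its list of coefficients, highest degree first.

Q = [-6, 4]; R = [-8, 1]

Step 1: lead(18x⁴ − 48x³ + 36x² − 34x + 13) ÷ lead(D) = 18x⁴ ÷ −3x³ = −6x. Subtract (−6x)·D = 18x⁴ − 36x³ + 12x² − 18x. Remainder: −12x³ + 24x² − 16x + 13.
Step 2: lead(−12x³ + 24x² − 16x + 13) ÷ lead(D) = −12x³ ÷ −3x³ = 4. Subtract (4)·D = −12x³ + 24x² − 8x + 12. Remainder: −8x + 1.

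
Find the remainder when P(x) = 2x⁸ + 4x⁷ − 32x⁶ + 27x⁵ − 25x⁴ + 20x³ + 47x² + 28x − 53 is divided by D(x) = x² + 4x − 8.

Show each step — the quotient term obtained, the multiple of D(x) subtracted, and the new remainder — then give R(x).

R(x) = 3

Step 1: lead(2x⁸ + 4x⁷ − 32x⁶ + 27x⁵ − 25x⁴ + 20x³ + 47x² + 28x − 53) ÷ lead(D) = 2x⁸ ÷ x² = 2x⁶. Subtract (2x⁶)·D = 2x⁸ + 8x⁷ − 16x⁶. Remainder: −4x⁷ − 16x⁶ + 27x⁵ − 25x⁴ + 20x³ + 47x² + 28x − 53.
Step 2: lead(−4x⁷ − 16x⁶ + 27x⁵ − 25x⁴ + 20x³ + 47x² + 28x − 53) ÷ lead(D) = −4x⁷ ÷ x² = −4x⁵. Subtract (−4x⁵)·D = −4x⁷ − 16x⁶ + 32x⁵. Remainder: −5x⁵ − 25x⁴ + 20x³ + 47x² + 28x − 53.
Step 3: lead(−5x⁵ − 25x⁴ + 20x³ + 47x² + 28x − 53) ÷ lead(D) = −5x⁵ ÷ x² = −5x³. Subtract (−5x³)·D = −5x⁵ − 20x⁴ + 40x³. Remainder: −5x⁴ − 20x³ + 47x² + 28x − 53.
Step 4: lead(−5x⁴ − 20x³ + 47x² + 28x − 53) ÷ lead(D) = −5x⁴ ÷ x² = −5x². Subtract (−5x²)·D = −5x⁴ − 20x³ + 40x². Remainder: 7x² + 28x − 53.
Step 5: lead(7x² + 28x − 53) ÷ lead(D) = 7x² ÷ x² = 7. Subtract (7)·D = 7x² + 28x − 56. Remainder: 3.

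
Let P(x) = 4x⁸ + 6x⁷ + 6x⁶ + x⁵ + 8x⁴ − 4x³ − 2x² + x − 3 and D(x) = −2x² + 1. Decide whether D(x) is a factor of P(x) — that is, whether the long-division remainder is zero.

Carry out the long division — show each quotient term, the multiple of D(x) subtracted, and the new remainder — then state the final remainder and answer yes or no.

R(x) = −1, so D(x) is not a factor of P(x). no

Step 1: lead(4x⁸ + 6x⁷ + 6x⁶ + x⁵ + 8x⁴ − 4x³ − 2x² + x − 3) ÷ lead(D) = 4x⁸ ÷ −2x² = −2x⁶. Subtract (−2x⁶)·D = 4x⁸ − 2x⁶. Remainder: 6x⁷ + 8x⁶ + x⁵ + 8x⁴ − 4x³ − 2x² + x − 3.
Step 2: lead(6x⁷ + 8x⁶ + x⁵ + 8x⁴ − 4x³ − 2x² + x − 3) ÷ lead(D) = 6x⁷ ÷ −2x² = −3x⁵. Subtract (−3x⁵)·D = 6x⁷ − 3x⁵. Remainder: 8x⁶ + 4x⁵ + 8x⁴ − 4x³ − 2x² + x − 3.
Step 3: lead(8x⁶ + 4x⁵ + 8x⁴ − 4x³ − 2x² + x − 3) ÷ lead(D) = 8x⁶ ÷ −2x² = −4x⁴. Subtract (−4x⁴)·D = 8x⁶ − 4x⁴. Remainder: 4x⁵ + 12x⁴ − 4x³ − 2x² + x − 3.
Step 4: lead(4x⁵ + 12x⁴ − 4x³ − 2x² + x − 3) ÷ lead(D) = 4x⁵ ÷ −2x² = −2x³. Subtract (−2x³)·D = 4x⁵ − 2x³. Remainder: 12x⁴ − 2x³ − 2x² + x − 3.
Step 5: lead(12x⁴ − 2x³ − 2x² + x − 3) ÷ lead(D) = 12x⁴ ÷ −2x² = −6x². Subtract (−6x²)·D = 12x⁴ − 6x². Remainder: −2x³ + 4x² + x − 3.
Step 6: lead(−2x³ + 4x² + x − 3) ÷ lead(D) = −2x³ ÷ −2x² = x. Subtract (x)·D = −2x³ + x. Remainder: 4x² − 3.
Step 7: lead(4x² − 3) ÷ lead(D) = 4x² ÷ −2x² = −2. Subtract (−2)·D = 4x² − 2. Remainder: −1.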